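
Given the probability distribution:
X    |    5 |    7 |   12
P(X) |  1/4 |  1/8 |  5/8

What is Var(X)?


E[X] = 77/8
E[X²] = 819/8
Var(X) = E[X²] - (E[X])² = 819/8 - 5929/64 = 623/64

Var(X) = 623/64 ≈ 9.7344


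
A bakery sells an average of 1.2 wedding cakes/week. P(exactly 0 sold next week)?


Poisson(λ=1.2): P(X=0) = e^(-λ)×λ^k/k!
= e^(-1.2) × 1.2^0 / 0!
≈ 0.3011942119 × 1 / 1 ≈ 0.301194

P(X=0) ≈ 0.301194 ≈ 30.12%


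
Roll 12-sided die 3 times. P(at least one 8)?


P(no 8)^3 = (11/12)^3 = 1331/1728
P(≥1) = 1 - 1331/1728 = 397/1728

P = 397/1728 ≈ 22.97%


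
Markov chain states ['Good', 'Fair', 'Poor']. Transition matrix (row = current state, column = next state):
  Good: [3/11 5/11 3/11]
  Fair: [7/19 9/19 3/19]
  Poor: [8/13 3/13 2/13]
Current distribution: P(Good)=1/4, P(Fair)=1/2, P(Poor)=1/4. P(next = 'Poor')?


P(next=Poor) = Σᵢ P(now=i)×P(i→Poor)
= 1/4×3/11 + 1/2×3/19 + 1/4×2/13
= 3/44 + 3/38 + 1/26 = 2017/10868

P = 2017/10868 ≈ 0.1856


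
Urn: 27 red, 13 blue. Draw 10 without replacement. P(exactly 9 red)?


Hypergeometric: C(27,9)×C(13,1)/C(40,10)
= 4686825×13/847660528 = 22425/311984

P(X=9) = 22425/311984 ≈ 7.19%


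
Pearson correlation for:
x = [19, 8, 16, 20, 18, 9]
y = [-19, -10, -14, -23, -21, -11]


n=6, Σx=90, Σy=-98, Σxy=-1602, Σx²=1486, Σy²=1748
r = (6×(-1602) - 90×(-98))/√((6×1486 - 90²)(6×1748 - (-98)²))
= -792/√(816×884) = -792/√721344 ≈ -792/849.3197 ≈ -0.9325

r ≈ -0.9325


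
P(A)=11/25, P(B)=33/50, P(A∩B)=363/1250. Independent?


P(A)×P(B) = 363/1250
P(A∩B) = 363/1250
Equal ✓ → Independent

Yes, independent


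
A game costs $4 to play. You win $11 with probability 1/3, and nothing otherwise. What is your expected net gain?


E[gain] = (11-4)×1/3 + (-4)×2/3
= 7/3 - 8/3 = -1/3

Expected net gain = $-1/3 ≈ $-0.33


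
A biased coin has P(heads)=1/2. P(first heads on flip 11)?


Geometric: P(X=11) = (1-p)^(k-1)×p = (1/2)^10×1/2 = 1/2048

P(X=11) = 1/2048 ≈ 0.05%


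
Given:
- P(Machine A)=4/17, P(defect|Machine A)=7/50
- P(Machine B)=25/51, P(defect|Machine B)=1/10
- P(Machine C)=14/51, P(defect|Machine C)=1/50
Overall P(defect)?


P(B) = Σ P(B|Aᵢ)×P(Aᵢ)
  7/50×4/17 = 14/425
  1/10×25/51 = 5/102
  1/50×14/51 = 7/1275
Sum = 223/2550

P(defect) = 223/2550 ≈ 8.75%


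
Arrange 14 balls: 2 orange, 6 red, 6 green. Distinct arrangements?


14!/(2!×6!×6!) = 84084

84084


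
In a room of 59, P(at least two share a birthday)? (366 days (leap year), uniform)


P(all different) = Π(366-i)/366 for i=0..58
= 0.007112
P(match) = 1 - 0.007112 = 0.992888

P ≈ 0.9929 ≈ 99.29%


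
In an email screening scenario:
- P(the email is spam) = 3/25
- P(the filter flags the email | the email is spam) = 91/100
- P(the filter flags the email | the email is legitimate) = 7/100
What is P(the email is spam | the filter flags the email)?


Using Bayes' theorem:
P(A|B) = P(B|A)·P(A) / P(B)

P(the filter flags the email) = 91/100 × 3/25 + 7/100 × 22/25
= 273/2500 + 77/1250 = 427/2500

P(the email is spam|the filter flags the email) = (273/2500) / (427/2500) = 39/61

P(the email is spam|the filter flags the email) = 39/61 ≈ 63.93%


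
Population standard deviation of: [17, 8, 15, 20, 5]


Mean = 65/5 = 13
  (17-13)²=16
  (8-13)²=25
  (15-13)²=4
  (20-13)²=49
  (5-13)²=64
Σ(x-μ)² = 158
σ² = 158/5

σ = √(158/5) ≈ 5.6214


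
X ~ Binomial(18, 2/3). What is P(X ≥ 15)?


P(X ≥ 15) = Σ P(X=i) for i=15..18
P(X=15) = 8912896/129140163
P(X=16) = 1114112/43046721
P(X=17) = 262144/43046721
P(X=18) = 262144/387420489
Sum = 39387136/387420489

P(X ≥ 15) = 39387136/387420489 ≈ 10.17%


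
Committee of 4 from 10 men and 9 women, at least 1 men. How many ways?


Count by #men:
  1M,3W: C(10,1)×C(9,3)=840
  2M,2W: C(10,2)×C(9,2)=1620
  3M,1W: C(10,3)×C(9,1)=1080
  4M,0W: C(10,4)×C(9,0)=210
Total = 3750

3750


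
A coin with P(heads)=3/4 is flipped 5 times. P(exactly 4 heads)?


Binomial: P(X=4) = C(5,4)×p^4×(1-p)^1
= 5 × 81/256 × 1/4 = 405/1024

P(X=4) = 405/1024 ≈ 39.55%


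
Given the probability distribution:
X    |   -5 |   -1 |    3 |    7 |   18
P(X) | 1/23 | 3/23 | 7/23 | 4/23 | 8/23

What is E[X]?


E[X] = Σ x·P(X=x)
= (-5)×(1/23) + (-1)×(3/23) + (3)×(7/23) + (7)×(4/23) + (18)×(8/23)
= 185/23

E[X] = 185/23


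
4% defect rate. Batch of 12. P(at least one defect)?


P(all good) = (24/25)^12 = 36520347436056576/59604644775390625
P(≥1 defect) = 23084297339334049/59604644775390625

P = 23084297339334049/59604644775390625 ≈ 38.73%


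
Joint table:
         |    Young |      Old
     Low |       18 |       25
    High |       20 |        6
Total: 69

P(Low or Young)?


P(Low∨Young) = P(Low) + P(Young) - P(Low∧Young)
= (43 + 38 - 18)/69 = 63/69 = 21/23

P = 21/23 ≈ 91.30%


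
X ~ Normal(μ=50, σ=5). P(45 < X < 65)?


z₁=(45-50)/5=-1.0, z₂=(65-50)/5=3.0
P = Φ(3.0) - Φ(-1.0) = 0.998650 - 0.158655 = 0.839995 ≈ 0.8400

P(45 < X < 65) ≈ 0.8400


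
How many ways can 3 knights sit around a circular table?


Circular arrangements of 3 distinct objects: fix one position to break rotational symmetry.
(n-1)! = 2! = 2

2


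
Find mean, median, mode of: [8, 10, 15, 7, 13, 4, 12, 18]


Sorted: [4, 7, 8, 10, 12, 13, 15, 18]
Mean = 87/8
Median = 11
Freq: {8: 1, 10: 1, 15: 1, 7: 1, 13: 1, 4: 1, 12: 1, 18: 1}
Mode: No mode

Mean=87/8, Median=11, Mode=No mode


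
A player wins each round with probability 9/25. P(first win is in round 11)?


Geometric: P(X=11) = (1-p)^(k-1)×p = (16/25)^10×9/25 = 9895604649984/2384185791015625

P(X=11) = 9895604649984/2384185791015625 ≈ 0.42%


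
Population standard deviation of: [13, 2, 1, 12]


Mean = 28/4 = 7
  (13-7)²=36
  (2-7)²=25
  (1-7)²=36
  (12-7)²=25
Σ(x-μ)² = 122
σ² = 122/4 = 61/2

σ = √(61/2) ≈ 5.5227


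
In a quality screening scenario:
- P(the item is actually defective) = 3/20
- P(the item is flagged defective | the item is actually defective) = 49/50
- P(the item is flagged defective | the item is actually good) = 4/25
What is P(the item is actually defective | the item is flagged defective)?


Using Bayes' theorem:
P(A|B) = P(B|A)·P(A) / P(B)

P(the item is flagged defective) = 49/50 × 3/20 + 4/25 × 17/20
= 147/1000 + 17/125 = 283/1000

P(the item is actually defective|the item is flagged defective) = (147/1000) / (283/1000) = 147/283

P(the item is actually defective|the item is flagged defective) = 147/283 ≈ 51.94%


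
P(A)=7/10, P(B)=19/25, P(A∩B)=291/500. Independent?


P(A)×P(B) = 133/250
P(A∩B) = 291/500
Not equal → NOT independent

No, not independent


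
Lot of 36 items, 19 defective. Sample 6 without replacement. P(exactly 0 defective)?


Hypergeometric: C(19,0)×C(17,6)/C(36,6)
= 1×12376/1947792 = 13/2046

P(X=0) = 13/2046 ≈ 0.64%


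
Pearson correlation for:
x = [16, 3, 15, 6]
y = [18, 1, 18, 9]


n=4, Σx=40, Σy=46, Σxy=615, Σx²=526, Σy²=730
r = (4×615 - 40×46)/√((4×526 - 40²)(4×730 - 46²))
= 620/√(504×804) = 620/√405216 ≈ 620/636.5658 ≈ 0.9740

r ≈ 0.9740


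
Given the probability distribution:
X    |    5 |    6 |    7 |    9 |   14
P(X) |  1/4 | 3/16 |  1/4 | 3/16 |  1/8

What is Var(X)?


E[X] = 121/16
E[X²] = 1039/16
Var(X) = E[X²] - (E[X])² = 1039/16 - 14641/256 = 1983/256

Var(X) = 1983/256 ≈ 7.7461


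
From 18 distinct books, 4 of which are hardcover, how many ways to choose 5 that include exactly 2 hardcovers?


Choose 2 of the 4 hardcovers and 3 of the other 14 books:
C(4,2)×C(14,3) = 6×364 = 2184

2184


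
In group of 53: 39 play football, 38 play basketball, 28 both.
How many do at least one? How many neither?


|A∪B| = 39+38-28 = 49
Neither = 53-49 = 4

At least one: 49; Neither: 4


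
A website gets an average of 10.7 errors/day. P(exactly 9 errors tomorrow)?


Poisson(λ=10.7): P(X=9) = e^(-λ)×λ^k/k!
= e^(-10.7) × 10.7^9 / 9!
≈ 2.254493791e-05 × 1838459212.42 / 362880 ≈ 0.114219

P(X=9) ≈ 0.114219 ≈ 11.42%


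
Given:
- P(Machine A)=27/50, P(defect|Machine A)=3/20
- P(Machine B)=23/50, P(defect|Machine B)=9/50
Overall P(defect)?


P(B) = Σ P(B|Aᵢ)×P(Aᵢ)
  3/20×27/50 = 81/1000
  9/50×23/50 = 207/2500
Sum = 819/5000

P(defect) = 819/5000 ≈ 16.38%


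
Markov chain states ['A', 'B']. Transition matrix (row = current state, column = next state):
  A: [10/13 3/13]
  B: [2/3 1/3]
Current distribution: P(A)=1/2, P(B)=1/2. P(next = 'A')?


P(next=A) = Σᵢ P(now=i)×P(i→A)
= 1/2×10/13 + 1/2×2/3
= 5/13 + 1/3 = 28/39

P = 28/39 ≈ 0.7179


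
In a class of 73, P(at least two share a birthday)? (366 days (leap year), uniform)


P(all different) = Π(366-i)/366 for i=0..72
= 0.000449
P(match) = 1 - 0.000449 = 0.999551

P ≈ 0.9996 ≈ 99.96%


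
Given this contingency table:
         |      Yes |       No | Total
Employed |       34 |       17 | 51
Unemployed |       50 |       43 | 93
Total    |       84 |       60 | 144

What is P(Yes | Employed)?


P(Yes | Employed) = 34/(34+17) = 34/51 = 2/3

P(Yes|Employed) = 2/3 ≈ 66.67%


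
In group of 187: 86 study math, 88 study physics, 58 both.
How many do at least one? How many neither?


|A∪B| = 86+88-58 = 116
Neither = 187-116 = 71

At least one: 116; Neither: 71


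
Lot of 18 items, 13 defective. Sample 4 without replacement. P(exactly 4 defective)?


Hypergeometric: C(13,4)×C(5,0)/C(18,4)
= 715×1/3060 = 143/612

P(X=4) = 143/612 ≈ 23.37%


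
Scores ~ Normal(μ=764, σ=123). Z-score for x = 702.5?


z = (x - μ)/σ = (702.5 - 764)/123 = -0.5

z = -0.5


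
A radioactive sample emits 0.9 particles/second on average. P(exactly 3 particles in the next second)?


Poisson(λ=0.9): P(X=3) = e^(-λ)×λ^k/k!
= e^(-0.9) × 0.9^3 / 3!
≈ 0.4065696597 × 0.729 / 6 ≈ 0.049398

P(X=3) ≈ 0.049398 ≈ 4.94%


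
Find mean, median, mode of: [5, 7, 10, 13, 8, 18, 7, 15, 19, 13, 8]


Sorted: [5, 7, 7, 8, 8, 10, 13, 13, 15, 18, 19]
Mean = 123/11
Median = 10
Freq: {5: 1, 7: 2, 10: 1, 13: 2, 8: 2, 18: 1, 15: 1, 19: 1}
Mode: [7, 8, 13]

Mean=123/11, Median=10, Mode=[7, 8, 13]


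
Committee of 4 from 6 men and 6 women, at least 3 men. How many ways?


Count by #men:
  3M,1W: C(6,3)×C(6,1)=120
  4M,0W: C(6,4)×C(6,0)=15
Total = 135

135


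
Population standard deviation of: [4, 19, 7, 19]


Mean = 49/4
  (4-49/4)²=1089/16
  (19-49/4)²=729/16
  (7-49/4)²=441/16
  (19-49/4)²=729/16
Σ(x-μ)² = 747/4
σ² = (747/4)/4 = 747/16

σ = √(747/16) ≈ 6.8328


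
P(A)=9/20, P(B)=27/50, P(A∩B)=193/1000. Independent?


P(A)×P(B) = 243/1000
P(A∩B) = 193/1000
Not equal → NOT independent

No, not independent


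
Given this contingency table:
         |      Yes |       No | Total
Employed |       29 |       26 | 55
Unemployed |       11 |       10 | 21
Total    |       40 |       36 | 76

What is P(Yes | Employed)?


P(Yes | Employed) = 29/(29+26) = 29/55

P(Yes|Employed) = 29/55 ≈ 52.73%


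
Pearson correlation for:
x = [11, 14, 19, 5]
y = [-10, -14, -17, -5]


n=4, Σx=49, Σy=-46, Σxy=-654, Σx²=703, Σy²=610
r = (4×(-654) - 49×(-46))/√((4×703 - 49²)(4×610 - (-46)²))
= -362/√(411×324) = -362/√133164 ≈ -362/364.9164 ≈ -0.9920

r ≈ -0.9920


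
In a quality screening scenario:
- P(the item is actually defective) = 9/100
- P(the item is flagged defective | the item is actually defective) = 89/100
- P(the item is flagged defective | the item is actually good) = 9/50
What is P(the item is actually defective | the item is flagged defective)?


Using Bayes' theorem:
P(A|B) = P(B|A)·P(A) / P(B)

P(the item is flagged defective) = 89/100 × 9/100 + 9/50 × 91/100
= 801/10000 + 819/5000 = 2439/10000

P(the item is actually defective|the item is flagged defective) = (801/10000) / (2439/10000) = 89/271

P(the item is actually defective|the item is flagged defective) = 89/271 ≈ 32.84%


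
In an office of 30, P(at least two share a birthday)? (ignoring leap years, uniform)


P(all different) = Π(365-i)/365 for i=0..29
= 0.293684
P(match) = 1 - 0.293684 = 0.706316

P ≈ 0.7063 ≈ 70.63%


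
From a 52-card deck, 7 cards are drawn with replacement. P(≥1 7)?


P(not a 7) = 48/52 = 12/13
P(none in 7 draws) = (12/13)^7 = 35831808/62748517
P(≥1 7) = 1 - 35831808/62748517 = 26916709/62748517

P = 26916709/62748517 ≈ 42.90%


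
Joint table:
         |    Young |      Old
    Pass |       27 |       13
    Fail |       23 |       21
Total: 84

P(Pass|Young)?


P(Pass|Young) = 27/(27+23) = 27/50

P = 27/50 ≈ 54.00%


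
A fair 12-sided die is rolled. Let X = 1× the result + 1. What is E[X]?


E[die] = (1+12)/2 = 13/2
E[X] = 1×13/2 + 1 = 15/2

E[X] = 15/2


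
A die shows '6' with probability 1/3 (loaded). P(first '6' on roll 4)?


Geometric: P(X=4) = (1-p)^(k-1)×p = (2/3)^3×1/3 = 8/81

P(X=4) = 8/81 ≈ 9.88%


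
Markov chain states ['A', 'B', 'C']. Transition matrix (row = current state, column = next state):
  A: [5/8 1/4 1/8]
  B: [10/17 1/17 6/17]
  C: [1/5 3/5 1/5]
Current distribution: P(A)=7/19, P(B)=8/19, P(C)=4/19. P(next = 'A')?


P(next=A) = Σᵢ P(now=i)×P(i→A)
= 7/19×5/8 + 8/19×10/17 + 4/19×1/5
= 35/152 + 80/323 + 4/95 = 6719/12920

P = 6719/12920 ≈ 0.5200


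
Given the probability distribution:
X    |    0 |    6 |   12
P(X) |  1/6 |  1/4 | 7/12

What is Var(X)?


E[X] = 17/2
E[X²] = 93
Var(X) = E[X²] - (E[X])² = 93 - 289/4 = 83/4

Var(X) = 83/4 ≈ 20.7500


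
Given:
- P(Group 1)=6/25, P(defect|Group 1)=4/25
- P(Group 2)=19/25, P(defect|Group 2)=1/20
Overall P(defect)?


P(B) = Σ P(B|Aᵢ)×P(Aᵢ)
  4/25×6/25 = 24/625
  1/20×19/25 = 19/500
Sum = 191/2500

P(defect) = 191/2500 ≈ 7.64%


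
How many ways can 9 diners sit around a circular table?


Circular arrangements of 9 distinct objects: fix one position to break rotational symmetry.
(n-1)! = 8! = 40320

40320


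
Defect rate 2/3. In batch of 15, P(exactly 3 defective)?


Binomial: P(X=3) = C(15,3)×p^3×(1-p)^12
= 455 × 8/27 × 1/531441 = 3640/14348907

P(X=3) = 3640/14348907 ≈ 0.03%


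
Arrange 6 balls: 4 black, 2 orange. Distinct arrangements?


6!/(4!×2!) = 15

15


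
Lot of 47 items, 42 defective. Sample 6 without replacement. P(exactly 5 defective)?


Hypergeometric: C(42,5)×C(5,1)/C(47,6)
= 850668×5/10737573 = 202540/511313

P(X=5) = 202540/511313 ≈ 39.61%


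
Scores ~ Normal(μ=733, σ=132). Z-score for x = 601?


z = (x - μ)/σ = (601 - 733)/132 = -1.0

z = -1.0


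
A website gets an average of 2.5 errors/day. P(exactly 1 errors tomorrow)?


Poisson(λ=2.5): P(X=1) = e^(-λ)×λ^k/k!
= e^(-2.5) × 2.5^1 / 1!
≈ 0.08208499862 × 2.5 / 1 ≈ 0.205212

P(X=1) ≈ 0.205212 ≈ 20.52%


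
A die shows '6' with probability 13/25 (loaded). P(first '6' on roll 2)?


Geometric: P(X=2) = (1-p)^(k-1)×p = (12/25)^1×13/25 = 156/625

P(X=2) = 156/625 ≈ 24.96%


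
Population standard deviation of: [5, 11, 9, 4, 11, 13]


Mean = 53/6
  (5-53/6)²=529/36
  (11-53/6)²=169/36
  (9-53/6)²=1/36
  (4-53/6)²=841/36
  (11-53/6)²=169/36
  (13-53/6)²=625/36
Σ(x-μ)² = 389/6
σ² = (389/6)/6 = 389/36

σ = √(389/36) ≈ 3.2872


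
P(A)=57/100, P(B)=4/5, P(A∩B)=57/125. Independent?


P(A)×P(B) = 57/125
P(A∩B) = 57/125
Equal ✓ → Independent

Yes, independent


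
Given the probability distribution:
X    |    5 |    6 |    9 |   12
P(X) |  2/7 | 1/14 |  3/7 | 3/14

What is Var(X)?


E[X] = 58/7
E[X²] = 527/7
Var(X) = E[X²] - (E[X])² = 527/7 - 3364/49 = 325/49

Var(X) = 325/49 ≈ 6.6327


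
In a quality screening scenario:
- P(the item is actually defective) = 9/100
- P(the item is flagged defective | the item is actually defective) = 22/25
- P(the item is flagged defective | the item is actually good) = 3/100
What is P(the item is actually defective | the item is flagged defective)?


Using Bayes' theorem:
P(A|B) = P(B|A)·P(A) / P(B)

P(the item is flagged defective) = 22/25 × 9/100 + 3/100 × 91/100
= 99/1250 + 273/10000 = 213/2000

P(the item is actually defective|the item is flagged defective) = (99/1250) / (213/2000) = 264/355

P(the item is actually defective|the item is flagged defective) = 264/355 ≈ 74.37%


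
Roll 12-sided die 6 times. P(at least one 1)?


P(no 1)^6 = (11/12)^6 = 1771561/2985984
P(≥1) = 1 - 1771561/2985984 = 1214423/2985984

P = 1214423/2985984 ≈ 40.67%


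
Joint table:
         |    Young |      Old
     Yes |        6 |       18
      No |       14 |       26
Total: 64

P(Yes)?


P(Yes) = (6+18)/64 = 24/64 = 3/8

P(Yes) = 3/8 ≈ 37.50%


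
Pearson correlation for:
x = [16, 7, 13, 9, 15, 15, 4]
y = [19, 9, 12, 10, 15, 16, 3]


n=7, Σx=79, Σy=84, Σxy=1090, Σx²=1021, Σy²=1176
r = (7×1090 - 79×84)/√((7×1021 - 79²)(7×1176 - 84²))
= 994/√(906×1176) = 994/√1065456 ≈ 994/1032.2093 ≈ 0.9630

r ≈ 0.9630


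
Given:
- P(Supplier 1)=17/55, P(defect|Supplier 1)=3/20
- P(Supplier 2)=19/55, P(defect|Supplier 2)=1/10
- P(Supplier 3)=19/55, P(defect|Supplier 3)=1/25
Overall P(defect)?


P(B) = Σ P(B|Aᵢ)×P(Aᵢ)
  3/20×17/55 = 51/1100
  1/10×19/55 = 19/550
  1/25×19/55 = 19/1375
Sum = 521/5500

P(defect) = 521/5500 ≈ 9.47%


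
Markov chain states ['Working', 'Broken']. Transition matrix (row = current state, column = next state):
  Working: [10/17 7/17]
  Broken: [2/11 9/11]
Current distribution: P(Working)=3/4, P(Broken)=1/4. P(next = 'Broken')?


P(next=Broken) = Σᵢ P(now=i)×P(i→Broken)
= 3/4×7/17 + 1/4×9/11
= 21/68 + 9/44 = 96/187

P = 96/187 ≈ 0.5134


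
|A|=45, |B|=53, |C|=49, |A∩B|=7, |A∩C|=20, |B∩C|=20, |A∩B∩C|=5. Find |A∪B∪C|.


|A∪B∪C| = 45+53+49-7-20-20+5 = 105

|A∪B∪C| = 105


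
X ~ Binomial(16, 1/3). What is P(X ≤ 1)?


P(X ≤ 1) = Σ P(X=i) for i=0..1
P(X=0) = 65536/43046721
P(X=1) = 524288/43046721
Sum = 65536/4782969

P(X ≤ 1) = 65536/4782969 ≈ 1.37%


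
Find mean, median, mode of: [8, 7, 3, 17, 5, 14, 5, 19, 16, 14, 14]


Sorted: [3, 5, 5, 7, 8, 14, 14, 14, 16, 17, 19]
Mean = 122/11
Median = 14
Freq: {8: 1, 7: 1, 3: 1, 17: 1, 5: 2, 14: 3, 19: 1, 16: 1}
Mode: [14]

Mean=122/11, Median=14, Mode=14


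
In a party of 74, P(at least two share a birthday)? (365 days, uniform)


P(all different) = Π(365-i)/365 for i=0..73
= 0.000351
P(match) = 1 - 0.000351 = 0.999649

P ≈ 0.9996 ≈ 99.96%


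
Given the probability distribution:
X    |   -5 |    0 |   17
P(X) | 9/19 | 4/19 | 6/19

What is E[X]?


E[X] = Σ x·P(X=x)
= (-5)×(9/19) + (0)×(4/19) + (17)×(6/19)
= 3

E[X] = 3


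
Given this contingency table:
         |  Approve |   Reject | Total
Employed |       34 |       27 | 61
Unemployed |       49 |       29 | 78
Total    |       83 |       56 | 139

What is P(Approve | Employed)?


P(Approve | Employed) = 34/(34+27) = 34/61

P(Approve|Employed) = 34/61 ≈ 55.74%


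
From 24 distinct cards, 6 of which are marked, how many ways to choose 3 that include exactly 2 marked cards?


Choose 2 of the 6 marked cards and 1 of the other 18 cards:
C(6,2)×C(18,1) = 15×18 = 270

270


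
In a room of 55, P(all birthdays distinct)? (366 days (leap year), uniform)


P(all different) = Π(366-i)/366 for i=0..54
= (366/366)×(365/366)×...×(312/366)
= 0.013909

P ≈ 0.0139 ≈ 1.39%


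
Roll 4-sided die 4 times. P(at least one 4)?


P(no 4)^4 = (3/4)^4 = 81/256
P(≥1) = 1 - 81/256 = 175/256

P = 175/256 ≈ 68.36%


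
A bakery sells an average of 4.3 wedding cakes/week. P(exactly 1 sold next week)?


Poisson(λ=4.3): P(X=1) = e^(-λ)×λ^k/k!
= e^(-4.3) × 4.3^1 / 1!
≈ 0.01356855901 × 4.3 / 1 ≈ 0.058345

P(X=1) ≈ 0.058345 ≈ 5.83%


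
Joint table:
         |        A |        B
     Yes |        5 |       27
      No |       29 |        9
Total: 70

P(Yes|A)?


P(Yes|A) = 5/(5+29) = 5/34

P = 5/34 ≈ 14.71%


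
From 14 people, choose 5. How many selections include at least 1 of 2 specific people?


Complement: C(14,5) - C(12,5) = 2002 - 792 = 1210

1210


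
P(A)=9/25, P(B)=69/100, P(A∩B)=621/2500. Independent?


P(A)×P(B) = 621/2500
P(A∩B) = 621/2500
Equal ✓ → Independent

Yes, independent


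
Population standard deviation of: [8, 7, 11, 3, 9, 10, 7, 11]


Mean = 66/8 = 33/4
  (8-33/4)²=1/16
  (7-33/4)²=25/16
  (11-33/4)²=121/16
  (3-33/4)²=441/16
  (9-33/4)²=9/16
  (10-33/4)²=49/16
  (7-33/4)²=25/16
  (11-33/4)²=121/16
Σ(x-μ)² = 99/2
σ² = (99/2)/8 = 99/16

σ = √(99/16) ≈ 2.4875


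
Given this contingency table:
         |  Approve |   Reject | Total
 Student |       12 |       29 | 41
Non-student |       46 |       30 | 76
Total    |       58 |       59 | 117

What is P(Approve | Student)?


P(Approve | Student) = 12/(12+29) = 12/41

P(Approve|Student) = 12/41 ≈ 29.27%


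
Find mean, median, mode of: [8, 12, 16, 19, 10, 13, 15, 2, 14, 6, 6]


Sorted: [2, 6, 6, 8, 10, 12, 13, 14, 15, 16, 19]
Mean = 121/11 = 11
Median = 12
Freq: {8: 1, 12: 1, 16: 1, 19: 1, 10: 1, 13: 1, 15: 1, 2: 1, 14: 1, 6: 2}
Mode: [6]

Mean=11, Median=12, Mode=6


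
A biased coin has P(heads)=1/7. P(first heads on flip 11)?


Geometric: P(X=11) = (1-p)^(k-1)×p = (6/7)^10×1/7 = 60466176/1977326743

P(X=11) = 60466176/1977326743 ≈ 3.06%


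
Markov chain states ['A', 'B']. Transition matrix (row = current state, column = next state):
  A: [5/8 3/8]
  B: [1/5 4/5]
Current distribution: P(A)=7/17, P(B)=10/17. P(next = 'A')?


P(next=A) = Σᵢ P(now=i)×P(i→A)
= 7/17×5/8 + 10/17×1/5
= 35/136 + 2/17 = 3/8

P = 3/8 ≈ 0.3750


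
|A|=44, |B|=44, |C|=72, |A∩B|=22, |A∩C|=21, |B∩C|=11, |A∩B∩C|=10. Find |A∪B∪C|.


|A∪B∪C| = 44+44+72-22-21-11+10 = 116

|A∪B∪C| = 116


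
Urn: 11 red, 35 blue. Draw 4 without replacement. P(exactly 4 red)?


Hypergeometric: C(11,4)×C(35,0)/C(46,4)
= 330×1/163185 = 2/989

P(X=4) = 2/989 ≈ 0.20%


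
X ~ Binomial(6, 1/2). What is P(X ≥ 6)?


P(X ≥ 6) = Σ P(X=i) for i=6..6
P(X=6) = 1/64
Sum = 1/64

P(X ≥ 6) = 1/64 ≈ 1.56%


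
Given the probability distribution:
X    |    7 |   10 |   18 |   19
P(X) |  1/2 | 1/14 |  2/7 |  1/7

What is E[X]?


E[X] = Σ x·P(X=x)
= (7)×(1/2) + (10)×(1/14) + (18)×(2/7) + (19)×(1/7)
= 169/14

E[X] = 169/14


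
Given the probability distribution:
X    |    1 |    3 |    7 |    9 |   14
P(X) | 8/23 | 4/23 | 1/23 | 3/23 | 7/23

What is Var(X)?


E[X] = 152/23
E[X²] = 1708/23
Var(X) = E[X²] - (E[X])² = 1708/23 - 23104/529 = 16180/529

Var(X) = 16180/529 ≈ 30.5860


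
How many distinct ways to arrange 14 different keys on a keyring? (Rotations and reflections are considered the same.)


Free circular arrangements: rotations and reflections both identified.
(n-1)!/2 = 13!/2 = 6227020800/2 = 3113510400

3113510400


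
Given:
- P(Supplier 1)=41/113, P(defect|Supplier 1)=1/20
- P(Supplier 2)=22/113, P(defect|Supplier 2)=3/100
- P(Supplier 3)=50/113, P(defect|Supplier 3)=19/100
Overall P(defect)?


P(B) = Σ P(B|Aᵢ)×P(Aᵢ)
  1/20×41/113 = 41/2260
  3/100×22/113 = 33/5650
  19/100×50/113 = 19/226
Sum = 1221/11300

P(defect) = 1221/11300 ≈ 10.81%


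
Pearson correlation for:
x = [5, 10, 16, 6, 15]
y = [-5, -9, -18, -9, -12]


n=5, Σx=52, Σy=-53, Σxy=-637, Σx²=642, Σy²=655
r = (5×(-637) - 52×(-53))/√((5×642 - 52²)(5×655 - (-53)²))
= -429/√(506×466) = -429/√235796 ≈ -429/485.5883 ≈ -0.8835

r ≈ -0.8835


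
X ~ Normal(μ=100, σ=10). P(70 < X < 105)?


z₁=(70-100)/10=-3.0, z₂=(105-100)/10=0.5
P = Φ(0.5) - Φ(-3.0) = 0.691462 - 0.001350 = 0.690112 ≈ 0.6901

P(70 < X < 105) ≈ 0.6901


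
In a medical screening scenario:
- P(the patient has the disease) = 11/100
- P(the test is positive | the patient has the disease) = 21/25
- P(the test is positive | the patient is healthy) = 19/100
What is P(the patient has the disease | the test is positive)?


Using Bayes' theorem:
P(A|B) = P(B|A)·P(A) / P(B)

P(the test is positive) = 21/25 × 11/100 + 19/100 × 89/100
= 231/2500 + 1691/10000 = 523/2000

P(the patient has the disease|the test is positive) = (231/2500) / (523/2000) = 924/2615

P(the patient has the disease|the test is positive) = 924/2615 ≈ 35.33%


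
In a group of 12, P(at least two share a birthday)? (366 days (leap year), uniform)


P(all different) = Π(366-i)/366 for i=0..11
= 0.833396
P(match) = 1 - 0.833396 = 0.166604

P ≈ 0.1666 ≈ 16.66%


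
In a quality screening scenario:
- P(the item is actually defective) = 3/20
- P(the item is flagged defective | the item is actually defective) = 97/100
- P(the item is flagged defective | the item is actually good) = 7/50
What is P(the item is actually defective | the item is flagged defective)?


Using Bayes' theorem:
P(A|B) = P(B|A)·P(A) / P(B)

P(the item is flagged defective) = 97/100 × 3/20 + 7/50 × 17/20
= 291/2000 + 119/1000 = 529/2000

P(the item is actually defective|the item is flagged defective) = (291/2000) / (529/2000) = 291/529

P(the item is actually defective|the item is flagged defective) = 291/529 ≈ 55.01%


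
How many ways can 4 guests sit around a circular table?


Circular arrangements of 4 distinct objects: fix one position to break rotational symmetry.
(n-1)! = 3! = 6

6


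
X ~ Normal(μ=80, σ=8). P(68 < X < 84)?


z₁=(68-80)/8=-1.5, z₂=(84-80)/8=0.5
P = Φ(0.5) - Φ(-1.5) = 0.691462 - 0.066807 = 0.624655 ≈ 0.6247

P(68 < X < 84) ≈ 0.6247


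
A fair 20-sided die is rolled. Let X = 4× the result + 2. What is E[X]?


E[die] = (1+20)/2 = 21/2
E[X] = 4×21/2 + 2 = 44

E[X] = 44


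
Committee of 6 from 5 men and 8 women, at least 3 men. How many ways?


Count by #men:
  3M,3W: C(5,3)×C(8,3)=560
  4M,2W: C(5,4)×C(8,2)=140
  5M,1W: C(5,5)×C(8,1)=8
Total = 708

708


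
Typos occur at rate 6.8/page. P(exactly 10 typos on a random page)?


Poisson(λ=6.8): P(X=10) = e^(-λ)×λ^k/k!
= e^(-6.8) × 6.8^10 / 10!
≈ 0.001113775148 × 211392282.016 / 3628800 ≈ 0.064882

P(X=10) ≈ 0.064882 ≈ 6.49%


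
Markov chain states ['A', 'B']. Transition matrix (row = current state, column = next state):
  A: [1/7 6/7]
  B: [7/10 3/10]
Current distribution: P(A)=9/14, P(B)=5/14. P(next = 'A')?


P(next=A) = Σᵢ P(now=i)×P(i→A)
= 9/14×1/7 + 5/14×7/10
= 9/98 + 1/4 = 67/196

P = 67/196 ≈ 0.3418


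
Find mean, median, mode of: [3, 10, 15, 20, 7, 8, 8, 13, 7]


Sorted: [3, 7, 7, 8, 8, 10, 13, 15, 20]
Mean = 91/9
Median = 8
Freq: {3: 1, 10: 1, 15: 1, 20: 1, 7: 2, 8: 2, 13: 1}
Mode: [7, 8]

Mean=91/9, Median=8, Mode=[7, 8]


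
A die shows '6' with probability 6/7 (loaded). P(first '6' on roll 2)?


Geometric: P(X=2) = (1-p)^(k-1)×p = (1/7)^1×6/7 = 6/49

P(X=2) = 6/49 ≈ 12.24%


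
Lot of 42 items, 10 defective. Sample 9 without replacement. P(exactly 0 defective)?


Hypergeometric: C(10,0)×C(32,9)/C(42,9)
= 1×28048800/445891810 = 215760/3429937

P(X=0) = 215760/3429937 ≈ 6.29%


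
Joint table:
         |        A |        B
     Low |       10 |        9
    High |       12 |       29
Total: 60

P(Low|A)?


P(Low|A) = 10/(10+12) = 10/22 = 5/11

P = 5/11 ≈ 45.45%


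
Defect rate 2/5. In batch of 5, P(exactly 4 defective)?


Binomial: P(X=4) = C(5,4)×p^4×(1-p)^1
= 5 × 16/625 × 3/5 = 48/625

P(X=4) = 48/625 ≈ 7.68%


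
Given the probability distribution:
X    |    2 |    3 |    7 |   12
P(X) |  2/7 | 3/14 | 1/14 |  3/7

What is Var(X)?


E[X] = 48/7
E[X²] = 478/7
Var(X) = E[X²] - (E[X])² = 478/7 - 2304/49 = 1042/49

Var(X) = 1042/49 ≈ 21.2653


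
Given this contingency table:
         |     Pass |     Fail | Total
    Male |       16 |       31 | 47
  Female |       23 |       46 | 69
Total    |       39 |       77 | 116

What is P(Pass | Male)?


P(Pass | Male) = 16/(16+31) = 16/47

P(Pass|Male) = 16/47 ≈ 34.04%


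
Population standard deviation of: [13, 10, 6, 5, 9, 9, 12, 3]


Mean = 67/8
  (13-67/8)²=1369/64
  (10-67/8)²=169/64
  (6-67/8)²=361/64
  (5-67/8)²=729/64
  (9-67/8)²=25/64
  (9-67/8)²=25/64
  (12-67/8)²=841/64
  (3-67/8)²=1849/64
Σ(x-μ)² = 671/8
σ² = (671/8)/8 = 671/64

σ = √(671/64) ≈ 3.2380


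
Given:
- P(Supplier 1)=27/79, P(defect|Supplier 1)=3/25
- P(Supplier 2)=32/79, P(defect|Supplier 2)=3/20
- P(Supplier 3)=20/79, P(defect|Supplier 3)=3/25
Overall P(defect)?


P(B) = Σ P(B|Aᵢ)×P(Aᵢ)
  3/25×27/79 = 81/1975
  3/20×32/79 = 24/395
  3/25×20/79 = 12/395
Sum = 261/1975

P(defect) = 261/1975 ≈ 13.22%


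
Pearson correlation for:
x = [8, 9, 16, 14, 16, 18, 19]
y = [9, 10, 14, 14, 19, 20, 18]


n=7, Σx=100, Σy=104, Σxy=1588, Σx²=1538, Σy²=1658
r = (7×1588 - 100×104)/√((7×1538 - 100²)(7×1658 - 104²))
= 716/√(766×790) = 716/√605140 ≈ 716/777.9074 ≈ 0.9204

r ≈ 0.9204


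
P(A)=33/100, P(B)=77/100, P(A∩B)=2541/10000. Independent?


P(A)×P(B) = 2541/10000
P(A∩B) = 2541/10000
Equal ✓ → Independent

Yes, independent


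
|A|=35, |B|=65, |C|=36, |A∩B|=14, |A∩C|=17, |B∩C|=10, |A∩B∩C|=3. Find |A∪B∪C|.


|A∪B∪C| = 35+65+36-14-17-10+3 = 98

|A∪B∪C| = 98


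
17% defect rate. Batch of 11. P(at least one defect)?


P(all good) = (83/100)^11 = 1287831418538085836267/10000000000000000000000
P(≥1 defect) = 8712168581461914163733/10000000000000000000000

P = 8712168581461914163733/10000000000000000000000 ≈ 87.12%


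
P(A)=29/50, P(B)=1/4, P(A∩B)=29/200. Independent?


P(A)×P(B) = 29/200
P(A∩B) = 29/200
Equal ✓ → Independent

Yes, independent


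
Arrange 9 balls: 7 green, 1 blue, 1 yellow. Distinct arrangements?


9!/(7!×1!×1!) = 72

72


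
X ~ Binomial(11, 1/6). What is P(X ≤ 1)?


P(X ≤ 1) = Σ P(X=i) for i=0..1
P(X=0) = 48828125/362797056
P(X=1) = 107421875/362797056
Sum = 9765625/22674816

P(X ≤ 1) = 9765625/22674816 ≈ 43.07%


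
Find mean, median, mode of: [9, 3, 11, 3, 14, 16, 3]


Sorted: [3, 3, 3, 9, 11, 14, 16]
Mean = 59/7
Median = 9
Freq: {9: 1, 3: 3, 11: 1, 14: 1, 16: 1}
Mode: [3]

Mean=59/7, Median=9, Mode=3


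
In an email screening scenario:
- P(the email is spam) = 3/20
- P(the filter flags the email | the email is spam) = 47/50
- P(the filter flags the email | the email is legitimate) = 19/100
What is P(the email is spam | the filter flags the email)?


Using Bayes' theorem:
P(A|B) = P(B|A)·P(A) / P(B)

P(the filter flags the email) = 47/50 × 3/20 + 19/100 × 17/20
= 141/1000 + 323/2000 = 121/400

P(the email is spam|the filter flags the email) = (141/1000) / (121/400) = 282/605

P(the email is spam|the filter flags the email) = 282/605 ≈ 46.61%


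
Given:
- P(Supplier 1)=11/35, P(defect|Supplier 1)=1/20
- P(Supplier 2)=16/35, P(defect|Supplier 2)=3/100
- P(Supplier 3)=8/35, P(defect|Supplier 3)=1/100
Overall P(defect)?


P(B) = Σ P(B|Aᵢ)×P(Aᵢ)
  1/20×11/35 = 11/700
  3/100×16/35 = 12/875
  1/100×8/35 = 2/875
Sum = 111/3500

P(defect) = 111/3500 ≈ 3.17%


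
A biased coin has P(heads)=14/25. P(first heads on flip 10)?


Geometric: P(X=10) = (1-p)^(k-1)×p = (11/25)^9×14/25 = 33011267674/95367431640625

P(X=10) = 33011267674/95367431640625 ≈ 0.03%


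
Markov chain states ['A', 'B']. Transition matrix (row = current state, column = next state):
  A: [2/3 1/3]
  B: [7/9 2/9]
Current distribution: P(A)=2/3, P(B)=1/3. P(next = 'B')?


P(next=B) = Σᵢ P(now=i)×P(i→B)
= 2/3×1/3 + 1/3×2/9
= 2/9 + 2/27 = 8/27

P = 8/27 ≈ 0.2963


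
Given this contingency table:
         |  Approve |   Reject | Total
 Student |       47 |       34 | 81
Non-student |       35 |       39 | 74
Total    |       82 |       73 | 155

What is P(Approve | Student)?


P(Approve | Student) = 47/(47+34) = 47/81

P(Approve|Student) = 47/81 ≈ 58.02%


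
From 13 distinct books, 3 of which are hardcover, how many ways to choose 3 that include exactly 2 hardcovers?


Choose 2 of the 3 hardcovers and 1 of the other 10 books:
C(3,2)×C(10,1) = 3×10 = 30

30


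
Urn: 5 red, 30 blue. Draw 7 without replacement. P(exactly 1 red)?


Hypergeometric: C(5,1)×C(30,6)/C(35,7)
= 5×593775/6724520 = 20475/46376

P(X=1) = 20475/46376 ≈ 44.15%


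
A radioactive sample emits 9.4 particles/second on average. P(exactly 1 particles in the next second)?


Poisson(λ=9.4): P(X=1) = e^(-λ)×λ^k/k!
= e^(-9.4) × 9.4^1 / 1!
≈ 8.272406556e-05 × 9.4 / 1 ≈ 0.000778

P(X=1) ≈ 0.000778 ≈ 0.08%


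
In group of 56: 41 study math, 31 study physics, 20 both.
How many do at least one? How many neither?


|A∪B| = 41+31-20 = 52
Neither = 56-52 = 4

At least one: 52; Neither: 4


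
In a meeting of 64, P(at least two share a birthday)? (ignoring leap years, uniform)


P(all different) = Π(365-i)/365 for i=0..63
= 0.002810
P(match) = 1 - 0.002810 = 0.997190

P ≈ 0.9972 ≈ 99.72%


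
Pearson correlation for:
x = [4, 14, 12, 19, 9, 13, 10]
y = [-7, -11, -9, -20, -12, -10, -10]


n=7, Σx=81, Σy=-79, Σxy=-1008, Σx²=1067, Σy²=995
r = (7×(-1008) - 81×(-79))/√((7×1067 - 81²)(7×995 - (-79)²))
= -657/√(908×724) = -657/√657392 ≈ -657/810.7971 ≈ -0.8103

r ≈ -0.8103


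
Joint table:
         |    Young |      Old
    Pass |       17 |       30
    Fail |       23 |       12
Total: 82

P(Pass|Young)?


P(Pass|Young) = 17/(17+23) = 17/40

P = 17/40 ≈ 42.50%


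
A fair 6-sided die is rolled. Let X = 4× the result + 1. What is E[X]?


E[die] = (1+6)/2 = 7/2
E[X] = 4×7/2 + 1 = 15

E[X] = 15


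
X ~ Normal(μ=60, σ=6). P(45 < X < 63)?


z₁=(45-60)/6=-2.5, z₂=(63-60)/6=0.5
P = Φ(0.5) - Φ(-2.5) = 0.691462 - 0.006210 = 0.685252 ≈ 0.6853

P(45 < X < 63) ≈ 0.6853


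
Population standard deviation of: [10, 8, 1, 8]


Mean = 27/4
  (10-27/4)²=169/16
  (8-27/4)²=25/16
  (1-27/4)²=529/16
  (8-27/4)²=25/16
Σ(x-μ)² = 187/4
σ² = (187/4)/4 = 187/16

σ = √(187/16) ≈ 3.4187


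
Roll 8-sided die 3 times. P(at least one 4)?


P(no 4)^3 = (7/8)^3 = 343/512
P(≥1) = 1 - 343/512 = 169/512

P = 169/512 ≈ 33.01%


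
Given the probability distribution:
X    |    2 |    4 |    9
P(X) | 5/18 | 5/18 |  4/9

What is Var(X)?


E[X] = 17/3
E[X²] = 374/9
Var(X) = E[X²] - (E[X])² = 374/9 - 289/9 = 85/9

Var(X) = 85/9 ≈ 9.4444


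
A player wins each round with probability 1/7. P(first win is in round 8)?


Geometric: P(X=8) = (1-p)^(k-1)×p = (6/7)^7×1/7 = 279936/5764801

P(X=8) = 279936/5764801 ≈ 4.86%


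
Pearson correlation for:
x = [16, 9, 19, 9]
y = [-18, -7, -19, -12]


n=4, Σx=53, Σy=-56, Σxy=-820, Σx²=779, Σy²=878
r = (4×(-820) - 53×(-56))/√((4×779 - 53²)(4×878 - (-56)²))
= -312/√(307×376) = -312/√115432 ≈ -312/339.7529 ≈ -0.9183

r ≈ -0.9183


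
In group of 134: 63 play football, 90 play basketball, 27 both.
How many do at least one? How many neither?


|A∪B| = 63+90-27 = 126
Neither = 134-126 = 8

At least one: 126; Neither: 8


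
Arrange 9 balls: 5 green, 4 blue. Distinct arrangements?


9!/(5!×4!) = 126

126


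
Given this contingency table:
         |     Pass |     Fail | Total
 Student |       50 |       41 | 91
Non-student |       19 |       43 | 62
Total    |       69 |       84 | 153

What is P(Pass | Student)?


P(Pass | Student) = 50/(50+41) = 50/91

P(Pass|Student) = 50/91 ≈ 54.95%


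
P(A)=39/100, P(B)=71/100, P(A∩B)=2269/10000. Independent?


P(A)×P(B) = 2769/10000
P(A∩B) = 2269/10000
Not equal → NOT independent

No, not independent


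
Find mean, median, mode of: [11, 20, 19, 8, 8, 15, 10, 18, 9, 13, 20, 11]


Sorted: [8, 8, 9, 10, 11, 11, 13, 15, 18, 19, 20, 20]
Mean = 162/12 = 27/2
Median = 12
Freq: {11: 2, 20: 2, 19: 1, 8: 2, 15: 1, 10: 1, 18: 1, 9: 1, 13: 1}
Mode: [8, 11, 20]

Mean=27/2, Median=12, Mode=[8, 11, 20]


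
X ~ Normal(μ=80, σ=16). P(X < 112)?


z = (112-80)/16 = 2.0
P(Z < 2.0) = 0.9772

P(X < 112) ≈ 0.9772


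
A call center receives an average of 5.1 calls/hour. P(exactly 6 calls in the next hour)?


Poisson(λ=5.1): P(X=6) = e^(-λ)×λ^k/k!
= e^(-5.1) × 5.1^6 / 6!
≈ 0.006096746566 × 17596.287801 / 720 ≈ 0.149000

P(X=6) ≈ 0.149000 ≈ 14.90%


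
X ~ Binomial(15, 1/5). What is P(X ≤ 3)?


P(X ≤ 3) = Σ P(X=i) for i=0..3
P(X=0) = 1073741824/30517578125
P(X=1) = 805306368/6103515625
P(X=2) = 1409286144/6103515625
P(X=3) = 1526726656/6103515625
Sum = 19780337664/30517578125

P(X ≤ 3) = 19780337664/30517578125 ≈ 64.82%


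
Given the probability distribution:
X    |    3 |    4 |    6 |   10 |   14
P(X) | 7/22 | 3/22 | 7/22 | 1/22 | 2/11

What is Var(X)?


E[X] = 141/22
E[X²] = 1247/22
Var(X) = E[X²] - (E[X])² = 1247/22 - 19881/484 = 7553/484

Var(X) = 7553/484 ≈ 15.6054


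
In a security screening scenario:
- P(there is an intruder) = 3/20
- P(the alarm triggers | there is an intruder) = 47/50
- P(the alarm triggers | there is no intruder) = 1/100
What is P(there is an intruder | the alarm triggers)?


Using Bayes' theorem:
P(A|B) = P(B|A)·P(A) / P(B)

P(the alarm triggers) = 47/50 × 3/20 + 1/100 × 17/20
= 141/1000 + 17/2000 = 299/2000

P(there is an intruder|the alarm triggers) = (141/1000) / (299/2000) = 282/299

P(there is an intruder|the alarm triggers) = 282/299 ≈ 94.31%


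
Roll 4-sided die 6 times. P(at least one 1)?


P(no 1)^6 = (3/4)^6 = 729/4096
P(≥1) = 1 - 729/4096 = 3367/4096

P = 3367/4096 ≈ 82.20%


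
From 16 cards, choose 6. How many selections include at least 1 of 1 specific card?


Complement: C(16,6) - C(15,6) = 8008 - 5005 = 3003

3003


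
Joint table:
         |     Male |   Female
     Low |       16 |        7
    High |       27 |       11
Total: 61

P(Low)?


P(Low) = (16+7)/61 = 23/61

P(Low) = 23/61 ≈ 37.70%


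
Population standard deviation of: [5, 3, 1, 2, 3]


Mean = 14/5
  (5-14/5)²=121/25
  (3-14/5)²=1/25
  (1-14/5)²=81/25
  (2-14/5)²=16/25
  (3-14/5)²=1/25
Σ(x-μ)² = 44/5
σ² = (44/5)/5 = 44/25

σ = √(44/25) ≈ 1.3266


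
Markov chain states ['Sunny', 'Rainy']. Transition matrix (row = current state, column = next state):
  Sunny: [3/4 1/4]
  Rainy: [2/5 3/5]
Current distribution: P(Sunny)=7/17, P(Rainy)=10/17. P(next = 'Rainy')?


P(next=Rainy) = Σᵢ P(now=i)×P(i→Rainy)
= 7/17×1/4 + 10/17×3/5
= 7/68 + 6/17 = 31/68

P = 31/68 ≈ 0.4559


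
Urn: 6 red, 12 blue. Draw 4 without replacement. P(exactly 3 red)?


Hypergeometric: C(6,3)×C(12,1)/C(18,4)
= 20×12/3060 = 4/51

P(X=3) = 4/51 ≈ 7.84%


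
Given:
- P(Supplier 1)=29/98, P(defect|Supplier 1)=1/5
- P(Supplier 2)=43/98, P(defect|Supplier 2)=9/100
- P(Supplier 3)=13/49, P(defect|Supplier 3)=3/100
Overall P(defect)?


P(B) = Σ P(B|Aᵢ)×P(Aᵢ)
  1/5×29/98 = 29/490
  9/100×43/98 = 387/9800
  3/100×13/49 = 39/4900
Sum = 209/1960

P(defect) = 209/1960 ≈ 10.66%


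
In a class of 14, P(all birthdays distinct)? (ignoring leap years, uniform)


P(all different) = Π(365-i)/365 for i=0..13
= (365/365)×(364/365)×...×(352/365)
= 0.776897

P ≈ 0.7769 ≈ 77.69%


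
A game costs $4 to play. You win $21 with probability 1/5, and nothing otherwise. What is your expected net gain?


E[gain] = (21-4)×1/5 + (-4)×4/5
= 17/5 - 16/5 = 1/5

Expected net gain = $1/5 ≈ $0.20


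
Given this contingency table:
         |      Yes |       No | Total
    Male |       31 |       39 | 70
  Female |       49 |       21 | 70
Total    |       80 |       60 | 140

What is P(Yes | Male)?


P(Yes | Male) = 31/(31+39) = 31/70

P(Yes|Male) = 31/70 ≈ 44.29%


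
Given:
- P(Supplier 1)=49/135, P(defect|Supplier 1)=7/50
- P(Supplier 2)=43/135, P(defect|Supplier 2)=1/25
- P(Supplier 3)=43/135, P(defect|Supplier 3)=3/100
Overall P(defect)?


P(B) = Σ P(B|Aᵢ)×P(Aᵢ)
  7/50×49/135 = 343/6750
  1/25×43/135 = 43/3375
  3/100×43/135 = 43/4500
Sum = 329/4500

P(defect) = 329/4500 ≈ 7.31%
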